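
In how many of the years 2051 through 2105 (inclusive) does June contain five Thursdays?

June has 30 days; it has five Thursdays when Thursday falls among the first (month-length − 28) days — i.e. when June 1 is one of Thursday/Wednesday.
June 1 by year: 2051:Thu✓ 2052:Sat 2053:Sun 2054:Mon 2055:Tue 2056:Thu✓ 2057:Fri 2058:Sat 2059:Sun 2060:Tue 2061:Wed✓ 2062:Thu✓ 2063:Fri 2064:Sun 2065:Mon …(25 more)… 2091:Fri 2092:Sun 2093:Mon 2094:Tue 2095:Wed✓ 2096:Fri 2097:Sat 2098:Sun 2099:Mon 2100:Tue 2101:Wed✓ 2102:Thu✓ 2103:Fri 2104:Sun 2105:Mon
Years with five Thursdays: 2051, 2056, 2061, 2062, 2067, 2072, 2073, 2078, 2079, 2084, 2089, 2090, 2095, 2101, 2102 → 15.

15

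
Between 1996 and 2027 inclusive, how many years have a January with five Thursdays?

14

January has 31 days; it has five Thursdays when Thursday falls among the first (month-length − 28) days — i.e. when January 1 is one of Thursday/Wednesday/Tuesday.
January 1 by year: 1996:Mon 1997:Wed✓ 1998:Thu✓ 1999:Fri 2000:Sat 2001:Mon 2002:Tue✓ 2003:Wed✓ 2004:Thu✓ 2005:Sat 2006:Sun 2007:Mon 2008:Tue✓ 2009:Thu✓ 2010:Fri 2011:Sat 2012:Sun 2013:Tue✓ 2014:Wed✓ 2015:Thu✓ 2016:Fri 2017:Sun 2018:Mon 2019:Tue✓ 2020:Wed✓ 2021:Fri 2022:Sat 2023:Sun 2024:Mon 2025:Wed✓ 2026:Thu✓ 2027:Fri
Years with five Thursdays: 1997, 1998, 2002, 2003, 2004, 2008, 2009, 2013, 2014, 2015, 2019, 2020, 2025, 2026 → 14.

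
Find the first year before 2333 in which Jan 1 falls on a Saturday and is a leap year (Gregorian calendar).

Jan 1 advances by 2 weekdays after a leap year and by 1 after a common year.
2333: Jan 1 is Sunday.
2332: Friday (leap)
2331: Thursday
2330: Wednesday
2329: Tuesday
2328: Sunday (leap)
2327: Saturday
2326: Friday
2325: Thursday
2324: Tuesday (leap)
2323: Monday
2322: Sunday
2321: Saturday
2320: Thursday (leap)
2319: Wednesday
2318: Tuesday
2317: Monday
2316: Saturday (leap)
2316 begins on a Saturday and is a leap year.

2316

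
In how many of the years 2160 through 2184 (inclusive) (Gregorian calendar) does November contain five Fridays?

November has 30 days; it has five Fridays when Friday falls among the first (month-length − 28) days — i.e. when November 1 is one of Friday/Thursday.
November 1 by year: 2160:Sat 2161:Sun 2162:Mon 2163:Tue 2164:Thu✓ 2165:Fri✓ 2166:Sat 2167:Sun 2168:Tue 2169:Wed 2170:Thu✓ 2171:Fri✓ 2172:Sun 2173:Mon 2174:Tue 2175:Wed 2176:Fri✓ 2177:Sat 2178:Sun 2179:Mon 2180:Wed 2181:Thu✓ 2182:Fri✓ 2183:Sat 2184:Mon
Years with five Fridays: 2164, 2165, 2170, 2171, 2176, 2181, 2182 → 7.

7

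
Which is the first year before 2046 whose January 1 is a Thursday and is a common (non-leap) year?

Jan 1 advances by 2 weekdays after a leap year and by 1 after a common year.
2046: Jan 1 is Monday.
2045: Sunday
2044: Friday (leap)
2043: Thursday
2043 begins on a Thursday and is a common year.

2043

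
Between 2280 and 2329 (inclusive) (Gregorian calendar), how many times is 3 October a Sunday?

7

Track 3 October's weekday year by year (advancing +1, or +2 across a Feb 29):
  2280: Sun ✓  2281: Mon (+1)  2282: Tue (+1)  2283: Wed (+1)  2284: Fri (+2)
  2285: Sat (+1)  2286: Sun (+1) ✓  2287: Mon (+1)  2288: Wed (+2)  2289: Thu (+1)
  2290: Fri (+1)  2291: Sat (+1)  2292: Mon (+2)  2293: Tue (+1)  … (22 more years) …
  2316: Tue (+2)  2317: Wed (+1)  2318: Thu (+1)  2319: Fri (+1)  2320: Sun (+2) ✓
  2321: Mon (+1)  2322: Tue (+1)  2323: Wed (+1)  2324: Fri (+2)  2325: Sat (+1)
  2326: Sun (+1) ✓  2327: Mon (+1)  2328: Wed (+2)  2329: Thu (+1)
Sunday years: 2280, 2286, 2297, 2309, 2315, 2320, 2326 — 7 in total.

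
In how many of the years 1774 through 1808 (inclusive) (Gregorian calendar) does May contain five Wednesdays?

May has 31 days; it has five Wednesdays when Wednesday falls among the first (month-length − 28) days — i.e. when May 1 is one of Wednesday/Tuesday/Monday.
May 1 by year: 1774:Sun 1775:Mon✓ 1776:Wed✓ 1777:Thu 1778:Fri 1779:Sat 1780:Mon✓ 1781:Tue✓ 1782:Wed✓ 1783:Thu 1784:Sat 1785:Sun 1786:Mon✓ 1787:Tue✓ 1788:Thu …(5 more)… 1794:Thu 1795:Fri 1796:Sun 1797:Mon✓ 1798:Tue✓ 1799:Wed✓ 1800:Thu 1801:Fri 1802:Sat 1803:Sun 1804:Tue✓ 1805:Wed✓ 1806:Thu 1807:Fri 1808:Sun
Years with five Wednesdays: 1775, 1776, 1780, 1781, 1782, 1786, 1787, 1792, 1793, 1797, 1798, 1799, 1804, 1805 → 14.

14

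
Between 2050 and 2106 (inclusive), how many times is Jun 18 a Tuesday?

Track Jun 18's weekday year by year (advancing +1, or +2 across a Feb 29):
  2050: Sat  2051: Sun (+1)  2052: Tue (+2) ✓  2053: Wed (+1)  2054: Thu (+1)
  2055: Fri (+1)  2056: Sun (+2)  2057: Mon (+1)  2058: Tue (+1) ✓  2059: Wed (+1)
  2060: Fri (+2)  2061: Sat (+1)  2062: Sun (+1)  2063: Mon (+1)  … (29 more years) …
  2093: Thu (+1)  2094: Fri (+1)  2095: Sat (+1)  2096: Mon (+2)  2097: Tue (+1) ✓
  2098: Wed (+1)  2099: Thu (+1)  2100: Fri (+1)  2101: Sat (+1)  2102: Sun (+1)
  2103: Mon (+1)  2104: Wed (+2)  2105: Thu (+1)  2106: Fri (+1)
Tuesday years: 2052, 2058, 2069, 2075, 2080, 2086, 2097 — 7 in total.

7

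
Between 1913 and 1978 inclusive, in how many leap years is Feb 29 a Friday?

Leap years in 1913–1978: 16 of them.
Feb 29 weekday advances by 5 (mod 7) from one leap year to the next four years later (or differs when a century non-leap intervenes).
Leap-day weekdays: 1916:Tue 1920:Sun 1924:Fri✓ 1928:Wed 1932:Mon 1936:Sat 1940:Thu 1944:Tue 1948:Sun 1952:Fri✓ 1956:Wed 1960:Mon 1964:Sat 1968:Thu 1972:Tue 1976:Sun
Friday: 1924, 1952 → 2.

2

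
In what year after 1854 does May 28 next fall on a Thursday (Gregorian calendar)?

1857

From one year to the next, a fixed date's weekday advances by 1, or by 2 when a Feb 29 lies between the two dates.
1854: May 28 is Sunday.
1855: Monday (+1)
1856: Wednesday (+2)
1857: Thursday (+1)
May 28 falls on a Thursday in 1857.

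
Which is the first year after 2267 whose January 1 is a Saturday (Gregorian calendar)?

Jan 1 advances by 2 weekdays after a leap year and by 1 after a common year.
2267: Jan 1 is Tuesday.
2268: Wednesday (leap)
2269: Friday
2270: Saturday
2270 begins on a Saturday

2270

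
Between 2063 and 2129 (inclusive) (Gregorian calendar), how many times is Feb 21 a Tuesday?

9

Track Feb 21's weekday year by year (advancing +1, or +2 across a Feb 29):
  2063: Wed  2064: Thu (+1)  2065: Sat (+2)  2066: Sun (+1)  2067: Mon (+1)
  2068: Tue (+1) ✓  2069: Thu (+2)  2070: Fri (+1)  2071: Sat (+1)  2072: Sun (+1)
  2073: Tue (+2) ✓  2074: Wed (+1)  2075: Thu (+1)  2076: Fri (+1)  … (39 more years) …
  2116: Fri (+1)  2117: Sun (+2)  2118: Mon (+1)  2119: Tue (+1) ✓  2120: Wed (+1)
  2121: Fri (+2)  2122: Sat (+1)  2123: Sun (+1)  2124: Mon (+1)  2125: Wed (+2)
  2126: Thu (+1)  2127: Fri (+1)  2128: Sat (+1)  2129: Mon (+2)
Tuesday years: 2068, 2073, 2079, 2090, 2096, 2102, 2108, 2113, 2119 — 9 in total.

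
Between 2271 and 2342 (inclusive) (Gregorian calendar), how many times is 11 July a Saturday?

Track 11 July's weekday year by year (advancing +1, or +2 across a Feb 29):
  2271: Tue  2272: Thu (+2)  2273: Fri (+1)  2274: Sat (+1) ✓  2275: Sun (+1)
  2276: Tue (+2)  2277: Wed (+1)  2278: Thu (+1)  2279: Fri (+1)  2280: Sun (+2)
  2281: Mon (+1)  2282: Tue (+1)  2283: Wed (+1)  2284: Fri (+2)  … (44 more years) …
  2329: Thu (+1)  2330: Fri (+1)  2331: Sat (+1) ✓  2332: Mon (+2)  2333: Tue (+1)
  2334: Wed (+1)  2335: Thu (+1)  2336: Sat (+2) ✓  2337: Sun (+1)  2338: Mon (+1)
  2339: Tue (+1)  2340: Thu (+2)  2341: Fri (+1)  2342: Sat (+1) ✓
Saturday years: 2274, 2285, 2291, 2296, 2303, 2308, 2314, 2325, 2331, 2336, 2342 — 11 in total.

11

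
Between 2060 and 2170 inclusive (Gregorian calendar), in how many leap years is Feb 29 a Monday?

4

Leap years in 2060–2170: 27 of them.
Feb 29 weekday advances by 5 (mod 7) from one leap year to the next four years later (or differs when a century non-leap intervenes).
Leap-day weekdays: 2060:Sun 2064:Fri 2068:Wed 2072:Mon✓ 2076:Sat 2080:Thu 2084:Tue 2088:Sun 2092:Fri 2096:Wed 2104:Fri 2108:Wed 2112:Mon✓ 2116:Sat 2120:Thu 2124:Tue 2128:Sun 2132:Fri 2136:Wed 2140:Mon✓ 2144:Sat 2148:Thu 2152:Tue 2156:Sun 2160:Fri 2164:Wed 2168:Mon✓
Monday: 2072, 2112, 2140, 2168 → 4.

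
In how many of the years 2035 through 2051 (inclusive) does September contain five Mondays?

4

September has 30 days; it has five Mondays when Monday falls among the first (month-length − 28) days — i.e. when September 1 is one of Monday/Sunday.
September 1 by year: 2035:Sat 2036:Mon✓ 2037:Tue 2038:Wed 2039:Thu 2040:Sat 2041:Sun✓ 2042:Mon✓ 2043:Tue 2044:Thu 2045:Fri 2046:Sat 2047:Sun✓ 2048:Tue 2049:Wed 2050:Thu 2051:Fri
Years with five Mondays: 2036, 2041, 2042, 2047 → 4.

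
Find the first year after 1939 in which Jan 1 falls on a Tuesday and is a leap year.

1952

Jan 1 advances by 2 weekdays after a leap year and by 1 after a common year.
1939: Jan 1 is Sunday.
1940: Monday (leap)
1941: Wednesday
1942: Thursday
1943: Friday
1944: Saturday (leap)
1945: Monday
1946: Tuesday
1947: Wednesday
1948: Thursday (leap)
1949: Saturday
1950: Sunday
1951: Monday
1952: Tuesday (leap)
1952 begins on a Tuesday and is a leap year.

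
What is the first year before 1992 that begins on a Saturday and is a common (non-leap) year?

1983

Jan 1 advances by 2 weekdays after a leap year and by 1 after a common year.
1992: Jan 1 is Wednesday (leap).
1991: Tuesday
1990: Monday
1989: Sunday
1988: Friday (leap)
1987: Thursday
1986: Wednesday
1985: Tuesday
1984: Sunday (leap)
1983: Saturday
1983 begins on a Saturday and is a common year.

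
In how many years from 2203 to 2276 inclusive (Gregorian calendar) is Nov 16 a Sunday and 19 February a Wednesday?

Check each year's weekday for Nov 16 and 19 February:
  2203: Wed/Sat  2204: Fri/Sun  2205: Sat/Tue  2206: Sun/Wed ✓  2207: Mon/Thu  2208: Wed/Fri  2209: Thu/Sun  2210: Fri/Mon  2211: Sat/Tue  2212: Mon/Wed  2213: Tue/Fri  2214: Wed/Sat  2215: Thu/Sun  2216: Sat/Mon  …(46 more)…  2263: Mon/Thu  2264: Wed/Fri  2265: Thu/Sun  2266: Fri/Mon  2267: Sat/Tue  2268: Mon/Wed  2269: Tue/Fri  2270: Wed/Sat  2271: Thu/Sun  2272: Sat/Mon  2273: Sun/Wed ✓  2274: Mon/Thu  2275: Tue/Fri  2276: Thu/Sat
Both conditions hold in: 2206, 2217, 2223, 2234, 2245, 2251, 2262, 2273 — 8.

8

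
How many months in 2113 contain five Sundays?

5

A month of length L has five Sundays iff its first Sunday is on day ≤ L−28 (so day 1–3 in a 31-day month, 1–2 in a 30-day month, day 1 in a leap February).
Checking each month of 2113: Jan starts Sun (31d) ✓; Feb starts Wed (28d); Mar starts Wed (31d); Apr starts Sat (30d) ✓; May starts Mon (31d); Jun starts Thu (30d); Jul starts Sat (31d) ✓; Aug starts Tue (31d); Sep starts Fri (30d); Oct starts Sun (31d) ✓; Nov starts Wed (30d); Dec starts Fri (31d) ✓.
Five-Sunday months: January, April, July, October, December → 5.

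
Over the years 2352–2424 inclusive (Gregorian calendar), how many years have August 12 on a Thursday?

10

Track August 12's weekday year by year (advancing +1, or +2 across a Feb 29):
  2352: Tue  2353: Wed (+1)  2354: Thu (+1) ✓  2355: Fri (+1)  2356: Sun (+2)
  2357: Mon (+1)  2358: Tue (+1)  2359: Wed (+1)  2360: Fri (+2)  2361: Sat (+1)
  2362: Sun (+1)  2363: Mon (+1)  2364: Wed (+2)  2365: Thu (+1) ✓  … (45 more years) …
  2411: Fri (+1)  2412: Sun (+2)  2413: Mon (+1)  2414: Tue (+1)  2415: Wed (+1)
  2416: Fri (+2)  2417: Sat (+1)  2418: Sun (+1)  2419: Mon (+1)  2420: Wed (+2)
  2421: Thu (+1) ✓  2422: Fri (+1)  2423: Sat (+1)  2424: Mon (+2)
Thursday years: 2354, 2365, 2371, 2376, 2382, 2393, 2399, 2404, 2410, 2421 — 10 in total.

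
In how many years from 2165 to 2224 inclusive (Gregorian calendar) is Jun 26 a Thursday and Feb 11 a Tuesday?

8

Check each year's weekday for Jun 26 and Feb 11:
  2165: Wed/Mon  2166: Thu/Tue ✓  2167: Fri/Wed  2168: Sun/Thu  2169: Mon/Sat  2170: Tue/Sun  2171: Wed/Mon  2172: Fri/Tue  2173: Sat/Thu  2174: Sun/Fri  2175: Mon/Sat  2176: Wed/Sun  2177: Thu/Tue ✓  2178: Fri/Wed  …(32 more)…  2211: Wed/Mon  2212: Fri/Tue  2213: Sat/Thu  2214: Sun/Fri  2215: Mon/Sat  2216: Wed/Sun  2217: Thu/Tue ✓  2218: Fri/Wed  2219: Sat/Thu  2220: Mon/Fri  2221: Tue/Sun  2222: Wed/Mon  2223: Thu/Tue ✓  2224: Sat/Wed
Both conditions hold in: 2166, 2177, 2183, 2194, 2200, 2206, 2217, 2223 — 8.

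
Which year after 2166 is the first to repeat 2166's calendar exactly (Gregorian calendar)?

2177

Two years share a calendar iff Jan 1 falls on the same weekday and both are leap or both are common. 2166: Jan 1 is Wednesday, common year.
2167: Jan 1 Thursday, common
2168: Jan 1 Friday, leap
2169: Jan 1 Sunday, common
2170: Jan 1 Monday, common
2171: Jan 1 Tuesday, common
2172: Jan 1 Wednesday, leap
2173: Jan 1 Friday, common
2174: Jan 1 Saturday, common
2175: Jan 1 Sunday, common
2176: Jan 1 Monday, leap
2177: Jan 1 Wednesday, common
2177 matches on both conditions.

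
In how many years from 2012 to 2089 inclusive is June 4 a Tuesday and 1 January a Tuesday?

9

Check each year's weekday for June 4 and 1 January:
  2012: Mon/Sun  2013: Tue/Tue ✓  2014: Wed/Wed  2015: Thu/Thu  2016: Sat/Fri  2017: Sun/Sun  2018: Mon/Mon  2019: Tue/Tue ✓  2020: Thu/Wed  2021: Fri/Fri  2022: Sat/Sat  2023: Sun/Sun  2024: Tue/Mon  2025: Wed/Wed  …(50 more)…  2076: Thu/Wed  2077: Fri/Fri  2078: Sat/Sat  2079: Sun/Sun  2080: Tue/Mon  2081: Wed/Wed  2082: Thu/Thu  2083: Fri/Fri  2084: Sun/Sat  2085: Mon/Mon  2086: Tue/Tue ✓  2087: Wed/Wed  2088: Fri/Thu  2089: Sat/Sat
Both conditions hold in: 2013, 2019, 2030, 2041, 2047, 2058, 2069, 2075, 2086 — 9.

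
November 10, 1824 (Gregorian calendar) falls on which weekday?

January 1, 1824 is a Thursday.
November 10 is day 315 of the year, i.e. 314 days after Jan 1.
314 mod 7 = 6, so advance 6 weekdays from Thursday: Wednesday.

Wednesday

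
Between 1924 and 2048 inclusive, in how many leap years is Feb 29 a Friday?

Leap years in 1924–2048: 32 of them.
Feb 29 weekday advances by 5 (mod 7) from one leap year to the next four years later (or differs when a century non-leap intervenes).
Leap-day weekdays: 1924:Fri✓ 1928:Wed 1932:Mon 1936:Sat 1940:Thu 1944:Tue 1948:Sun 1952:Fri✓ 1956:Wed 1960:Mon 1964:Sat 1968:Thu 1972:Tue …(6 more)… 2000:Tue 2004:Sun 2008:Fri✓ 2012:Wed 2016:Mon 2020:Sat 2024:Thu 2028:Tue 2032:Sun 2036:Fri✓ 2040:Wed 2044:Mon 2048:Sat
Friday: 1924, 1952, 1980, 2008, 2036 → 5.

5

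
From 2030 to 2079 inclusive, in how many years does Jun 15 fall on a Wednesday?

Track Jun 15's weekday year by year (advancing +1, or +2 across a Feb 29):
  2030: Sat  2031: Sun (+1)  2032: Tue (+2)  2033: Wed (+1) ✓  2034: Thu (+1)
  2035: Fri (+1)  2036: Sun (+2)  2037: Mon (+1)  2038: Tue (+1)  2039: Wed (+1) ✓
  2040: Fri (+2)  2041: Sat (+1)  2042: Sun (+1)  2043: Mon (+1)  … (22 more years) …
  2066: Tue (+1)  2067: Wed (+1) ✓  2068: Fri (+2)  2069: Sat (+1)  2070: Sun (+1)
  2071: Mon (+1)  2072: Wed (+2) ✓  2073: Thu (+1)  2074: Fri (+1)  2075: Sat (+1)
  2076: Mon (+2)  2077: Tue (+1)  2078: Wed (+1) ✓  2079: Thu (+1)
Wednesday years: 2033, 2039, 2044, 2050, 2061, 2067, 2072, 2078 — 8 in total.

8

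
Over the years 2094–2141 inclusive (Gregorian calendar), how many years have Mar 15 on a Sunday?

Track Mar 15's weekday year by year (advancing +1, or +2 across a Feb 29):
  2094: Mon  2095: Tue (+1)  2096: Thu (+2)  2097: Fri (+1)  2098: Sat (+1)
  2099: Sun (+1) ✓  2100: Mon (+1)  2101: Tue (+1)  2102: Wed (+1)  2103: Thu (+1)
  2104: Sat (+2)  2105: Sun (+1) ✓  2106: Mon (+1)  2107: Tue (+1)  … (20 more years) …
  2128: Mon (+2)  2129: Tue (+1)  2130: Wed (+1)  2131: Thu (+1)  2132: Sat (+2)
  2133: Sun (+1) ✓  2134: Mon (+1)  2135: Tue (+1)  2136: Thu (+2)  2137: Fri (+1)
  2138: Sat (+1)  2139: Sun (+1) ✓  2140: Tue (+2)  2141: Wed (+1)
Sunday years: 2099, 2105, 2111, 2116, 2122, 2133, 2139 — 7 in total.

7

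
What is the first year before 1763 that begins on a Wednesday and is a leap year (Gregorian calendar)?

Jan 1 advances by 2 weekdays after a leap year and by 1 after a common year.
1763: Jan 1 is Saturday.
1762: Friday
1761: Thursday
1760: Tuesday (leap)
1759: Monday
1758: Sunday
1757: Saturday
1756: Thursday (leap)
1755: Wednesday
1754: Tuesday
1753: Monday
1752: Saturday (leap)
1751: Friday
1750: Thursday
1749: Wednesday
1748: Monday (leap)
1747: Sunday
1746: Saturday
1745: Friday
1744: Wednesday (leap)
1744 begins on a Wednesday and is a leap year.

1744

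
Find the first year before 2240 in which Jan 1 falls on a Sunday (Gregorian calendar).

Jan 1 advances by 2 weekdays after a leap year and by 1 after a common year.
2240: Jan 1 is Wednesday (leap).
2239: Tuesday
2238: Monday
2237: Sunday
2237 begins on a Sunday

2237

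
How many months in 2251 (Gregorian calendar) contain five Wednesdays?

A month of length L has five Wednesdays iff its first Wednesday is on day ≤ L−28 (so day 1–3 in a 31-day month, 1–2 in a 30-day month, day 1 in a leap February).
Checking each month of 2251: Jan starts Wed (31d) ✓; Feb starts Sat (28d); Mar starts Sat (31d); Apr starts Tue (30d) ✓; May starts Thu (31d); Jun starts Sun (30d); Jul starts Tue (31d) ✓; Aug starts Fri (31d); Sep starts Mon (30d); Oct starts Wed (31d) ✓; Nov starts Sat (30d); Dec starts Mon (31d) ✓.
Five-Wednesday months: January, April, July, October, December → 5.

5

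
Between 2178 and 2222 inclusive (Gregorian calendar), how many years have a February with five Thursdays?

1

February has 28 days (29 in leap years); it has five Thursdays when Thursday falls among the first (month-length − 28) days — i.e. when February 1 is Thursday in a leap year (never in a common year).
February 1 by year: 2178:Sun 2179:Mon 2180:Tue 2181:Thu 2182:Fri 2183:Sat 2184:Sun 2185:Tue 2186:Wed 2187:Thu 2188:Fri 2189:Sun 2190:Mon 2191:Tue 2192:Wed …(15 more)… 2208:Mon 2209:Wed 2210:Thu 2211:Fri 2212:Sat 2213:Mon 2214:Tue 2215:Wed 2216:Thu✓ 2217:Sat 2218:Sun 2219:Mon 2220:Tue 2221:Thu 2222:Fri
Years with five Thursdays: 2216 → 1.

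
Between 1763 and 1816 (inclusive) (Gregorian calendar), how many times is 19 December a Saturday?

Track 19 December's weekday year by year (advancing +1, or +2 across a Feb 29):
  1763: Mon  1764: Wed (+2)  1765: Thu (+1)  1766: Fri (+1)  1767: Sat (+1) ✓
  1768: Mon (+2)  1769: Tue (+1)  1770: Wed (+1)  1771: Thu (+1)  1772: Sat (+2) ✓
  1773: Sun (+1)  1774: Mon (+1)  1775: Tue (+1)  1776: Thu (+2)  … (26 more years) …
  1803: Mon (+1)  1804: Wed (+2)  1805: Thu (+1)  1806: Fri (+1)  1807: Sat (+1) ✓
  1808: Mon (+2)  1809: Tue (+1)  1810: Wed (+1)  1811: Thu (+1)  1812: Sat (+2) ✓
  1813: Sun (+1)  1814: Mon (+1)  1815: Tue (+1)  1816: Thu (+2)
Saturday years: 1767, 1772, 1778, 1789, 1795, 1801, 1807, 1812 — 8 in total.

8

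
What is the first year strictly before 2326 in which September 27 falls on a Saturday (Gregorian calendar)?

2324

From one year to the next, a fixed date's weekday advances by 1, or by 2 when a Feb 29 lies between the two dates.
2326: September 27 is Monday.
2325: Sunday (−1)
2324: Saturday (−1)
September 27 falls on a Saturday in 2324.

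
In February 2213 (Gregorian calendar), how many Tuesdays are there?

February 2213 has 28 days and begins on Monday.
The first Tuesday is February 2.
Tuesdays fall on 2, 9, 16, 23 — that's 4.

4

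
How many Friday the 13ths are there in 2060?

2

Check the 13th of each month of 2060: Jan 13: Tue, Feb 13: Fri, Mar 13: Sat, Apr 13: Tue, May 13: Thu, Jun 13: Sun, Jul 13: Tue, Aug 13: Fri, Sep 13: Mon, Oct 13: Wed, Nov 13: Sat, Dec 13: Mon.
Friday occurs in February, August — 2 months.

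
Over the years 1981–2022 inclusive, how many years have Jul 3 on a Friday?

Track Jul 3's weekday year by year (advancing +1, or +2 across a Feb 29):
  1981: Fri ✓  1982: Sat (+1)  1983: Sun (+1)  1984: Tue (+2)  1985: Wed (+1)
  1986: Thu (+1)  1987: Fri (+1) ✓  1988: Sun (+2)  1989: Mon (+1)  1990: Tue (+1)
  1991: Wed (+1)  1992: Fri (+2) ✓  1993: Sat (+1)  1994: Sun (+1)  … (14 more years) …
  2009: Fri (+1) ✓  2010: Sat (+1)  2011: Sun (+1)  2012: Tue (+2)  2013: Wed (+1)
  2014: Thu (+1)  2015: Fri (+1) ✓  2016: Sun (+2)  2017: Mon (+1)  2018: Tue (+1)
  2019: Wed (+1)  2020: Fri (+2) ✓  2021: Sat (+1)  2022: Sun (+1)
Friday years: 1981, 1987, 1992, 1998, 2009, 2015, 2020 — 7 in total.

7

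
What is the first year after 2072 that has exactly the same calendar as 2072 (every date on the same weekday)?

Two years share a calendar iff Jan 1 falls on the same weekday and both are leap or both are common. 2072: Jan 1 is Friday, leap year.
2073: Jan 1 Sunday, common
2074: Jan 1 Monday, common
2075: Jan 1 Tuesday, common
2076: Jan 1 Wednesday, leap
2077: Jan 1 Friday, common
2078: Jan 1 Saturday, common
2079: Jan 1 Sunday, common
2080: Jan 1 Monday, leap
2081: Jan 1 Wednesday, common
2082: Jan 1 Thursday, common
2083: Jan 1 Friday, common
2084: Jan 1 Saturday, leap
2085: Jan 1 Monday, common
2086: Jan 1 Tuesday, common
2087: Jan 1 Wednesday, common
2088: Jan 1 Thursday, leap
2089: Jan 1 Saturday, common
2090: Jan 1 Sunday, common
2091: Jan 1 Monday, common
2092: Jan 1 Tuesday, leap
2093: Jan 1 Thursday, common
2094: Jan 1 Friday, common
2095: Jan 1 Saturday, common
2096: Jan 1 Sunday, leap
2097: Jan 1 Tuesday, common
2098: Jan 1 Wednesday, common
2099: Jan 1 Thursday, common
2100: Jan 1 Friday, common
2101: Jan 1 Saturday, common
2102: Jan 1 Sunday, common
2103: Jan 1 Monday, common
2104: Jan 1 Tuesday, leap
2105: Jan 1 Thursday, common
2106: Jan 1 Friday, common
2107: Jan 1 Saturday, common
2108: Jan 1 Sunday, leap
2109: Jan 1 Tuesday, common
2110: Jan 1 Wednesday, common
2111: Jan 1 Thursday, common
2112: Jan 1 Friday, leap
2112 matches on both conditions.

2112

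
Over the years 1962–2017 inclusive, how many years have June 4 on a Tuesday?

Track June 4's weekday year by year (advancing +1, or +2 across a Feb 29):
  1962: Mon  1963: Tue (+1) ✓  1964: Thu (+2)  1965: Fri (+1)  1966: Sat (+1)
  1967: Sun (+1)  1968: Tue (+2) ✓  1969: Wed (+1)  1970: Thu (+1)  1971: Fri (+1)
  1972: Sun (+2)  1973: Mon (+1)  1974: Tue (+1) ✓  1975: Wed (+1)  … (28 more years) …
  2004: Fri (+2)  2005: Sat (+1)  2006: Sun (+1)  2007: Mon (+1)  2008: Wed (+2)
  2009: Thu (+1)  2010: Fri (+1)  2011: Sat (+1)  2012: Mon (+2)  2013: Tue (+1) ✓
  2014: Wed (+1)  2015: Thu (+1)  2016: Sat (+2)  2017: Sun (+1)
Tuesday years: 1963, 1968, 1974, 1985, 1991, 1996, 2002, 2013 — 8 in total.

8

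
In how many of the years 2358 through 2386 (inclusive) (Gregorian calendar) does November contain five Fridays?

8

November has 30 days; it has five Fridays when Friday falls among the first (month-length − 28) days — i.e. when November 1 is one of Friday/Thursday.
November 1 by year: 2358:Sat 2359:Sun 2360:Tue 2361:Wed 2362:Thu✓ 2363:Fri✓ 2364:Sun 2365:Mon 2366:Tue 2367:Wed 2368:Fri✓ 2369:Sat 2370:Sun 2371:Mon 2372:Wed 2373:Thu✓ 2374:Fri✓ 2375:Sat 2376:Mon 2377:Tue 2378:Wed 2379:Thu✓ 2380:Sat 2381:Sun 2382:Mon 2383:Tue 2384:Thu✓ 2385:Fri✓ 2386:Sat
Years with five Fridays: 2362, 2363, 2368, 2373, 2374, 2379, 2384, 2385 → 8.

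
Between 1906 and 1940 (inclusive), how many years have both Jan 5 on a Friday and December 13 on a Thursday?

4

Check each year's weekday for Jan 5 and December 13:
  1906: Fri/Thu ✓  1907: Sat/Fri  1908: Sun/Sun  1909: Tue/Mon  1910: Wed/Tue  1911: Thu/Wed  1912: Fri/Fri  1913: Sun/Sat  1914: Mon/Sun  1915: Tue/Mon  1916: Wed/Wed  1917: Fri/Thu ✓  1918: Sat/Fri  1919: Sun/Sat  …(7 more)…  1927: Wed/Tue  1928: Thu/Thu  1929: Sat/Fri  1930: Sun/Sat  1931: Mon/Sun  1932: Tue/Tue  1933: Thu/Wed  1934: Fri/Thu ✓  1935: Sat/Fri  1936: Sun/Sun  1937: Tue/Mon  1938: Wed/Tue  1939: Thu/Wed  1940: Fri/Fri
Both conditions hold in: 1906, 1917, 1923, 1934 — 4.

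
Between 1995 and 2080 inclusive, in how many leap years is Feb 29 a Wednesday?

3

Leap years in 1995–2080: 22 of them.
Feb 29 weekday advances by 5 (mod 7) from one leap year to the next four years later (or differs when a century non-leap intervenes).
Leap-day weekdays: 1996:Thu 2000:Tue 2004:Sun 2008:Fri 2012:Wed✓ 2016:Mon 2020:Sat 2024:Thu 2028:Tue 2032:Sun 2036:Fri 2040:Wed✓ 2044:Mon 2048:Sat 2052:Thu 2056:Tue 2060:Sun 2064:Fri 2068:Wed✓ 2072:Mon 2076:Sat 2080:Thu
Wednesday: 2012, 2040, 2068 → 3.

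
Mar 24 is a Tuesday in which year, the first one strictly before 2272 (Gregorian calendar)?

From one year to the next, a fixed date's weekday advances by 1, or by 2 when a Feb 29 lies between the two dates.
2272: March 24 is Sunday.
2271: Friday (−2)
2270: Thursday (−1)
2269: Wednesday (−1)
2268: Tuesday (−1)
Mar 24 falls on a Tuesday in 2268.

2268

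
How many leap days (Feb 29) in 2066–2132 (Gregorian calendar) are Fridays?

3

Leap years in 2066–2132: 16 of them.
Feb 29 weekday advances by 5 (mod 7) from one leap year to the next four years later (or differs when a century non-leap intervenes).
Leap-day weekdays: 2068:Wed 2072:Mon 2076:Sat 2080:Thu 2084:Tue 2088:Sun 2092:Fri✓ 2096:Wed 2104:Fri✓ 2108:Wed 2112:Mon 2116:Sat 2120:Thu 2124:Tue 2128:Sun 2132:Fri✓
Friday: 2092, 2104, 2132 → 3.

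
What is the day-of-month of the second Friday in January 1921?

January 1, 1921 is a Saturday, so the first Friday is the 7th.
The second Friday is 7 + 7 = 14.

14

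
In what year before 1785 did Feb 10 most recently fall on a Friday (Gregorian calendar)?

From one year to the next, a fixed date's weekday advances by 1, or by 2 when a Feb 29 lies between the two dates.
1785: February 10 is Thursday.
1784: Tuesday (−2)
1783: Monday (−1)
1782: Sunday (−1)
1781: Saturday (−1)
1780: Thursday (−2)
1779: Wednesday (−1)
1778: Tuesday (−1)
1777: Monday (−1)
1776: Saturday (−2)
1775: Friday (−1)
Feb 10 falls on a Friday in 1775.

1775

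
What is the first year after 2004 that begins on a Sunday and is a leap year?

2012

Jan 1 advances by 2 weekdays after a leap year and by 1 after a common year.
2004: Jan 1 is Thursday (leap).
2005: Saturday
2006: Sunday
2007: Monday
2008: Tuesday (leap)
2009: Thursday
2010: Friday
2011: Saturday
2012: Sunday (leap)
2012 begins on a Sunday and is a leap year.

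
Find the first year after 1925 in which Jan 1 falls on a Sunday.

1928

Jan 1 advances by 2 weekdays after a leap year and by 1 after a common year.
1925: Jan 1 is Thursday.
1926: Friday
1927: Saturday
1928: Sunday (leap)
1928 begins on a Sunday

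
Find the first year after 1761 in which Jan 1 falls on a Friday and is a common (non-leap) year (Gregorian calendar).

Jan 1 advances by 2 weekdays after a leap year and by 1 after a common year.
1761: Jan 1 is Thursday.
1762: Friday
1762 begins on a Friday and is a common year.

1762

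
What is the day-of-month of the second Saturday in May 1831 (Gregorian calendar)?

May 1, 1831 is a Sunday, so the first Saturday is the 7th.
The second Saturday is 7 + 7 = 14.

14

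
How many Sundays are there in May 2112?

5

May 2112 has 31 days and begins on Sunday.
The first Sunday is May 1.
Sundays fall on 1, 8, 15, 22, 29 — that's 5.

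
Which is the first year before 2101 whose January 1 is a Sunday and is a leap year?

2096

Jan 1 advances by 2 weekdays after a leap year and by 1 after a common year.
2101: Jan 1 is Saturday.
2100: Friday
2099: Thursday
2098: Wednesday
2097: Tuesday
2096: Sunday (leap)
2096 begins on a Sunday and is a leap year.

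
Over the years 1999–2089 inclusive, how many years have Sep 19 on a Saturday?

12

Track Sep 19's weekday year by year (advancing +1, or +2 across a Feb 29):
  1999: Sun  2000: Tue (+2)  2001: Wed (+1)  2002: Thu (+1)  2003: Fri (+1)
  2004: Sun (+2)  2005: Mon (+1)  2006: Tue (+1)  2007: Wed (+1)  2008: Fri (+2)
  2009: Sat (+1) ✓  2010: Sun (+1)  2011: Mon (+1)  2012: Wed (+2)  … (63 more years) …
  2076: Sat (+2) ✓  2077: Sun (+1)  2078: Mon (+1)  2079: Tue (+1)  2080: Thu (+2)
  2081: Fri (+1)  2082: Sat (+1) ✓  2083: Sun (+1)  2084: Tue (+2)  2085: Wed (+1)
  2086: Thu (+1)  2087: Fri (+1)  2088: Sun (+2)  2089: Mon (+1)
Saturday years: 2009, 2015, 2020, 2026, 2037, 2043, 2048, 2054, 2065, 2071, 2076, 2082 — 12 in total.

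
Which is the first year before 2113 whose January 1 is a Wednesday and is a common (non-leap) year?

Jan 1 advances by 2 weekdays after a leap year and by 1 after a common year.
2113: Jan 1 is Sunday.
2112: Friday (leap)
2111: Thursday
2110: Wednesday
2110 begins on a Wednesday and is a common year.

2110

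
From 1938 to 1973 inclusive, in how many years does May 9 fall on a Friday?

5

Track May 9's weekday year by year (advancing +1, or +2 across a Feb 29):
  1938: Mon  1939: Tue (+1)  1940: Thu (+2)  1941: Fri (+1) ✓  1942: Sat (+1)
  1943: Sun (+1)  1944: Tue (+2)  1945: Wed (+1)  1946: Thu (+1)  1947: Fri (+1) ✓
  1948: Sun (+2)  1949: Mon (+1)  1950: Tue (+1)  1951: Wed (+1)  … (8 more years) …
  1960: Mon (+2)  1961: Tue (+1)  1962: Wed (+1)  1963: Thu (+1)  1964: Sat (+2)
  1965: Sun (+1)  1966: Mon (+1)  1967: Tue (+1)  1968: Thu (+2)  1969: Fri (+1) ✓
  1970: Sat (+1)  1971: Sun (+1)  1972: Tue (+2)  1973: Wed (+1)
Friday years: 1941, 1947, 1952, 1958, 1969 — 5 in total.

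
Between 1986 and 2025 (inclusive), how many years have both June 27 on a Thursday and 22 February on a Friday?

Check each year's weekday for June 27 and 22 February:
  1986: Fri/Sat  1987: Sat/Sun  1988: Mon/Mon  1989: Tue/Wed  1990: Wed/Thu  1991: Thu/Fri ✓  1992: Sat/Sat  1993: Sun/Mon  1994: Mon/Tue  1995: Tue/Wed  1996: Thu/Thu  1997: Fri/Sat  1998: Sat/Sun  1999: Sun/Mon  …(12 more)…  2012: Wed/Wed  2013: Thu/Fri ✓  2014: Fri/Sat  2015: Sat/Sun  2016: Mon/Mon  2017: Tue/Wed  2018: Wed/Thu  2019: Thu/Fri ✓  2020: Sat/Sat  2021: Sun/Mon  2022: Mon/Tue  2023: Tue/Wed  2024: Thu/Thu  2025: Fri/Sat
Both conditions hold in: 1991, 2002, 2013, 2019 — 4.

4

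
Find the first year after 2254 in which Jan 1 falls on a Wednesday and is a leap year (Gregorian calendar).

Jan 1 advances by 2 weekdays after a leap year and by 1 after a common year.
2254: Jan 1 is Sunday.
2255: Monday
2256: Tuesday (leap)
2257: Thursday
2258: Friday
2259: Saturday
2260: Sunday (leap)
2261: Tuesday
2262: Wednesday
2263: Thursday
2264: Friday (leap)
2265: Sunday
2266: Monday
2267: Tuesday
2268: Wednesday (leap)
2268 begins on a Wednesday and is a leap year.

2268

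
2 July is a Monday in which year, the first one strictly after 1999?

2001

From one year to the next, a fixed date's weekday advances by 1, or by 2 when a Feb 29 lies between the two dates.
1999: July 2 is Friday.
2000: Sunday (+2)
2001: Monday (+1)
2 July falls on a Monday in 2001.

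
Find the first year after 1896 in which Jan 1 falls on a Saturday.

1898

Jan 1 advances by 2 weekdays after a leap year and by 1 after a common year.
1896: Jan 1 is Wednesday (leap).
1897: Friday
1898: Saturday
1898 begins on a Saturday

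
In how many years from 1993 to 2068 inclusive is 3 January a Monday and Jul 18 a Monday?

Check each year's weekday for 3 January and Jul 18:
  1993: Sun/Sun  1994: Mon/Mon ✓  1995: Tue/Tue  1996: Wed/Thu  1997: Fri/Fri  1998: Sat/Sat  1999: Sun/Sun  2000: Mon/Tue  2001: Wed/Wed  2002: Thu/Thu  2003: Fri/Fri  2004: Sat/Sun  2005: Mon/Mon ✓  2006: Tue/Tue  …(48 more)…  2055: Sun/Sun  2056: Mon/Tue  2057: Wed/Wed  2058: Thu/Thu  2059: Fri/Fri  2060: Sat/Sun  2061: Mon/Mon ✓  2062: Tue/Tue  2063: Wed/Wed  2064: Thu/Fri  2065: Sat/Sat  2066: Sun/Sun  2067: Mon/Mon ✓  2068: Tue/Wed
Both conditions hold in: 1994, 2005, 2011, 2022, 2033, 2039, 2050, 2061, 2067 — 9.

9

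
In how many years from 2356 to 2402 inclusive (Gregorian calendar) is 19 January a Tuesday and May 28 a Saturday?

Check each year's weekday for 19 January and May 28:
  2356: Thu/Mon  2357: Sat/Tue  2358: Sun/Wed  2359: Mon/Thu  2360: Tue/Sat ✓  2361: Thu/Sun  2362: Fri/Mon  2363: Sat/Tue  2364: Sun/Thu  2365: Tue/Fri  2366: Wed/Sat  2367: Thu/Sun  2368: Fri/Tue  2369: Sun/Wed  …(19 more)…  2389: Thu/Sun  2390: Fri/Mon  2391: Sat/Tue  2392: Sun/Thu  2393: Tue/Fri  2394: Wed/Sat  2395: Thu/Sun  2396: Fri/Tue  2397: Sun/Wed  2398: Mon/Thu  2399: Tue/Fri  2400: Wed/Sun  2401: Fri/Mon  2402: Sat/Tue
Both conditions hold in: 2360, 2388 — 2.

2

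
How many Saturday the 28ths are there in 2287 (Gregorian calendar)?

Check the 28th of each month of 2287: Jan 28: Fri, Feb 28: Mon, Mar 28: Mon, Apr 28: Thu, May 28: Sat, Jun 28: Tue, Jul 28: Thu, Aug 28: Sun, Sep 28: Wed, Oct 28: Fri, Nov 28: Mon, Dec 28: Wed.
Saturday occurs in May — 1 month.

1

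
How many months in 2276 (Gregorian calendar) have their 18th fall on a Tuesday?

3

Check the 18th of each month of 2276: Jan 18: Tue, Feb 18: Fri, Mar 18: Sat, Apr 18: Tue, May 18: Thu, Jun 18: Sun, Jul 18: Tue, Aug 18: Fri, Sep 18: Mon, Oct 18: Wed, Nov 18: Sat, Dec 18: Mon.
Tuesday occurs in January, April, July — 3 months.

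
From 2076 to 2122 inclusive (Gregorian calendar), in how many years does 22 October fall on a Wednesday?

Track 22 October's weekday year by year (advancing +1, or +2 across a Feb 29):
  2076: Thu  2077: Fri (+1)  2078: Sat (+1)  2079: Sun (+1)  2080: Tue (+2)
  2081: Wed (+1) ✓  2082: Thu (+1)  2083: Fri (+1)  2084: Sun (+2)  2085: Mon (+1)
  2086: Tue (+1)  2087: Wed (+1) ✓  2088: Fri (+2)  2089: Sat (+1)  … (19 more years) …
  2109: Tue (+1)  2110: Wed (+1) ✓  2111: Thu (+1)  2112: Sat (+2)  2113: Sun (+1)
  2114: Mon (+1)  2115: Tue (+1)  2116: Thu (+2)  2117: Fri (+1)  2118: Sat (+1)
  2119: Sun (+1)  2120: Tue (+2)  2121: Wed (+1) ✓  2122: Thu (+1)
Wednesday years: 2081, 2087, 2092, 2098, 2104, 2110, 2121 — 7 in total.

7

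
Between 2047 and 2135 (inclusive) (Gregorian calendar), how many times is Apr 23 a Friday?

Track Apr 23's weekday year by year (advancing +1, or +2 across a Feb 29):
  2047: Tue  2048: Thu (+2)  2049: Fri (+1) ✓  2050: Sat (+1)  2051: Sun (+1)
  2052: Tue (+2)  2053: Wed (+1)  2054: Thu (+1)  2055: Fri (+1) ✓  2056: Sun (+2)
  2057: Mon (+1)  2058: Tue (+1)  2059: Wed (+1)  2060: Fri (+2) ✓  … (61 more years) …
  2122: Thu (+1)  2123: Fri (+1) ✓  2124: Sun (+2)  2125: Mon (+1)  2126: Tue (+1)
  2127: Wed (+1)  2128: Fri (+2) ✓  2129: Sat (+1)  2130: Sun (+1)  2131: Mon (+1)
  2132: Wed (+2)  2133: Thu (+1)  2134: Fri (+1) ✓  2135: Sat (+1)
Friday years: 2049, 2055, 2060, 2066, 2077, 2083, 2088, 2094, 2100, 2106, 2117, 2123, 2128, 2134 — 14 in total.

14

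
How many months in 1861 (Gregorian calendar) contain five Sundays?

4

A month of length L has five Sundays iff its first Sunday is on day ≤ L−28 (so day 1–3 in a 31-day month, 1–2 in a 30-day month, day 1 in a leap February).
Checking each month of 1861: Jan starts Tue (31d); Feb starts Fri (28d); Mar starts Fri (31d) ✓; Apr starts Mon (30d); May starts Wed (31d); Jun starts Sat (30d) ✓; Jul starts Mon (31d); Aug starts Thu (31d); Sep starts Sun (30d) ✓; Oct starts Tue (31d); Nov starts Fri (30d); Dec starts Sun (31d) ✓.
Five-Sunday months: March, June, September, December → 4.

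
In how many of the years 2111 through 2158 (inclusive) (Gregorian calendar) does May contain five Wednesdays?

21

May has 31 days; it has five Wednesdays when Wednesday falls among the first (month-length − 28) days — i.e. when May 1 is one of Wednesday/Tuesday/Monday.
May 1 by year: 2111:Fri 2112:Sun 2113:Mon✓ 2114:Tue✓ 2115:Wed✓ 2116:Fri 2117:Sat 2118:Sun 2119:Mon✓ 2120:Wed✓ 2121:Thu 2122:Fri 2123:Sat 2124:Mon✓ 2125:Tue✓ …(18 more)… 2144:Fri 2145:Sat 2146:Sun 2147:Mon✓ 2148:Wed✓ 2149:Thu 2150:Fri 2151:Sat 2152:Mon✓ 2153:Tue✓ 2154:Wed✓ 2155:Thu 2156:Sat 2157:Sun 2158:Mon✓
Years with five Wednesdays: 2113, 2114, 2115, 2119, 2120, 2124, 2125, 2126, 2130, 2131, 2136, 2137, 2141, 2142, 2143, 2147, 2148, 2152, 2153, 2154, 2158 → 21.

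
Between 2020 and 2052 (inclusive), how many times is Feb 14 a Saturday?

4

Track Feb 14's weekday year by year (advancing +1, or +2 across a Feb 29):
  2020: Fri  2021: Sun (+2)  2022: Mon (+1)  2023: Tue (+1)  2024: Wed (+1)
  2025: Fri (+2)  2026: Sat (+1) ✓  2027: Sun (+1)  2028: Mon (+1)  2029: Wed (+2)
  2030: Thu (+1)  2031: Fri (+1)  2032: Sat (+1) ✓  2033: Mon (+2)  … (5 more years) …
  2039: Mon (+1)  2040: Tue (+1)  2041: Thu (+2)  2042: Fri (+1)  2043: Sat (+1) ✓
  2044: Sun (+1)  2045: Tue (+2)  2046: Wed (+1)  2047: Thu (+1)  2048: Fri (+1)
  2049: Sun (+2)  2050: Mon (+1)  2051: Tue (+1)  2052: Wed (+1)
Saturday years: 2026, 2032, 2037, 2043 — 4 in total.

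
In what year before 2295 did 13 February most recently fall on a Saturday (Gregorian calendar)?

From one year to the next, a fixed date's weekday advances by 1, or by 2 when a Feb 29 lies between the two dates.
2295: February 13 is Wednesday.
2294: Tuesday (−1)
2293: Monday (−1)
2292: Saturday (−2)
13 February falls on a Saturday in 2292.

2292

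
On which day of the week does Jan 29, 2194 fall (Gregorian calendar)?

Wednesday

January 1, 2194 is a Wednesday.
January 29 is day 29 of the year, i.e. 28 days after Jan 1.
28 mod 7 = 0, so advance 0 weekdays from Wednesday: Wednesday.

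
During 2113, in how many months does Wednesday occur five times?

A month of length L has five Wednesdays iff its first Wednesday is on day ≤ L−28 (so day 1–3 in a 31-day month, 1–2 in a 30-day month, day 1 in a leap February).
Checking each month of 2113: Jan starts Sun (31d); Feb starts Wed (28d); Mar starts Wed (31d) ✓; Apr starts Sat (30d); May starts Mon (31d) ✓; Jun starts Thu (30d); Jul starts Sat (31d); Aug starts Tue (31d) ✓; Sep starts Fri (30d); Oct starts Sun (31d); Nov starts Wed (30d) ✓; Dec starts Fri (31d).
Five-Wednesday months: March, May, August, November → 4.

4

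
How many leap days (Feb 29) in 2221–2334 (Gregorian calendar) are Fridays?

4

Leap years in 2221–2334: 27 of them.
Feb 29 weekday advances by 5 (mod 7) from one leap year to the next four years later (or differs when a century non-leap intervenes).
Leap-day weekdays: 2224:Sun 2228:Fri✓ 2232:Wed 2236:Mon 2240:Sat 2244:Thu 2248:Tue 2252:Sun 2256:Fri✓ 2260:Wed 2264:Mon 2268:Sat 2272:Thu 2276:Tue 2280:Sun 2284:Fri✓ 2288:Wed 2292:Mon 2296:Sat 2304:Mon 2308:Sat 2312:Thu 2316:Tue 2320:Sun 2324:Fri✓ 2328:Wed 2332:Mon
Friday: 2228, 2256, 2284, 2324 → 4.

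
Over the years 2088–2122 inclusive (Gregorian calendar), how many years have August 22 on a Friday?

5

Track August 22's weekday year by year (advancing +1, or +2 across a Feb 29):
  2088: Sun  2089: Mon (+1)  2090: Tue (+1)  2091: Wed (+1)  2092: Fri (+2) ✓
  2093: Sat (+1)  2094: Sun (+1)  2095: Mon (+1)  2096: Wed (+2)  2097: Thu (+1)
  2098: Fri (+1) ✓  2099: Sat (+1)  2100: Sun (+1)  2101: Mon (+1)  … (7 more years) …
  2109: Thu (+1)  2110: Fri (+1) ✓  2111: Sat (+1)  2112: Mon (+2)  2113: Tue (+1)
  2114: Wed (+1)  2115: Thu (+1)  2116: Sat (+2)  2117: Sun (+1)  2118: Mon (+1)
  2119: Tue (+1)  2120: Thu (+2)  2121: Fri (+1) ✓  2122: Sat (+1)
Friday years: 2092, 2098, 2104, 2110, 2121 — 5 in total.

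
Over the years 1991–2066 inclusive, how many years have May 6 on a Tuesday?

11

Track May 6's weekday year by year (advancing +1, or +2 across a Feb 29):
  1991: Mon  1992: Wed (+2)  1993: Thu (+1)  1994: Fri (+1)  1995: Sat (+1)
  1996: Mon (+2)  1997: Tue (+1) ✓  1998: Wed (+1)  1999: Thu (+1)  2000: Sat (+2)
  2001: Sun (+1)  2002: Mon (+1)  2003: Tue (+1) ✓  2004: Thu (+2)  … (48 more years) …
  2053: Tue (+1) ✓  2054: Wed (+1)  2055: Thu (+1)  2056: Sat (+2)  2057: Sun (+1)
  2058: Mon (+1)  2059: Tue (+1) ✓  2060: Thu (+2)  2061: Fri (+1)  2062: Sat (+1)
  2063: Sun (+1)  2064: Tue (+2) ✓  2065: Wed (+1)  2066: Thu (+1)
Tuesday years: 1997, 2003, 2008, 2014, 2025, 2031, 2036, 2042, 2053, 2059, 2064 — 11 in total.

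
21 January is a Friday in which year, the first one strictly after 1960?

From one year to the next, a fixed date's weekday advances by 1, or by 2 when a Feb 29 lies between the two dates.
1960: January 21 is Thursday.
1961: Saturday (+2)
1962: Sunday (+1)
1963: Monday (+1)
1964: Tuesday (+1)
1965: Thursday (+2)
1966: Friday (+1)
21 January falls on a Friday in 1966.

1966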